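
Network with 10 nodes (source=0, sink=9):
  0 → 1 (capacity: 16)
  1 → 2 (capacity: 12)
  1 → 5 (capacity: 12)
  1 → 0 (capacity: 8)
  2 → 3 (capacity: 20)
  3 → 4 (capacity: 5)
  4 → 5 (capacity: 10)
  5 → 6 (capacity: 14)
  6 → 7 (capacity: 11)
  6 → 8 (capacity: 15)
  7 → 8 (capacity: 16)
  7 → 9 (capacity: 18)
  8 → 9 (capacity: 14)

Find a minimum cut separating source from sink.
Min cut value = 14, edges: (5,6)

Min cut value: 14
Partition: S = [0, 1, 2, 3, 4, 5], T = [6, 7, 8, 9]
Cut edges: (5,6)

By max-flow min-cut theorem, max flow = min cut = 14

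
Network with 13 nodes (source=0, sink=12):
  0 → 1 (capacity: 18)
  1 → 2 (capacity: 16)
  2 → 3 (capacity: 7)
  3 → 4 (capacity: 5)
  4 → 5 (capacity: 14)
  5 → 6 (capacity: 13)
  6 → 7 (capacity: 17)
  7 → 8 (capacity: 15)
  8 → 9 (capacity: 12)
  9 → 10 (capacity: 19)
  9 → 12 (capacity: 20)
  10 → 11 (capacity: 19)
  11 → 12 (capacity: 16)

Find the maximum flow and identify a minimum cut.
Max flow = 5, Min cut edges: (3,4)

Maximum flow: 5
Minimum cut: (3,4)
Partition: S = [0, 1, 2, 3], T = [4, 5, 6, 7, 8, 9, 10, 11, 12]

Max-flow min-cut theorem verified: both equal 5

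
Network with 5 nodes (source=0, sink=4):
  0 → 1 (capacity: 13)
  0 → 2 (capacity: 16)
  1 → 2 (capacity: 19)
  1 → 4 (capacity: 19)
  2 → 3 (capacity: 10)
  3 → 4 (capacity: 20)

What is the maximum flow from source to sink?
Maximum flow = 23

Max flow: 23

Flow assignment:
  0 → 1: 13/13
  0 → 2: 10/16
  1 → 4: 13/19
  2 → 3: 10/10
  3 → 4: 10/20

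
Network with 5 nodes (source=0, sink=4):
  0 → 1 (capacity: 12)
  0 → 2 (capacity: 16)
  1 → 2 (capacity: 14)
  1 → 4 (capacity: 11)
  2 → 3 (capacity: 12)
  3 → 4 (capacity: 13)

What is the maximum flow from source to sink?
Maximum flow = 23

Max flow: 23

Flow assignment:
  0 → 1: 11/12
  0 → 2: 12/16
  1 → 4: 11/11
  2 → 3: 12/12
  3 → 4: 12/13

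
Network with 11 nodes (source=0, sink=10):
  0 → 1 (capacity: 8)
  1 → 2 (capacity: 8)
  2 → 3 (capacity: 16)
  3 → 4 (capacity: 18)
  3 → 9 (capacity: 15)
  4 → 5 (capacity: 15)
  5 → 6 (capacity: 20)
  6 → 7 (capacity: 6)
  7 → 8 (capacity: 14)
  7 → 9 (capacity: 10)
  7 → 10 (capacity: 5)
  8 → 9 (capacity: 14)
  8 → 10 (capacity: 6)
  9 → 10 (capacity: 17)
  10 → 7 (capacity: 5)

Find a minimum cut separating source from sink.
Min cut value = 8, edges: (1,2)

Min cut value: 8
Partition: S = [0, 1], T = [2, 3, 4, 5, 6, 7, 8, 9, 10]
Cut edges: (1,2)

By max-flow min-cut theorem, max flow = min cut = 8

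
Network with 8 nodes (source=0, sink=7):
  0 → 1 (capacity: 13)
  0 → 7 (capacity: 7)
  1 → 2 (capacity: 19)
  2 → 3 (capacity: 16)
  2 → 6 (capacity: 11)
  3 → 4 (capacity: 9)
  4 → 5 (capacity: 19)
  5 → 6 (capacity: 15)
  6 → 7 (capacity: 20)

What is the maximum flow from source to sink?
Maximum flow = 20

Max flow: 20

Flow assignment:
  0 → 1: 13/13
  0 → 7: 7/7
  1 → 2: 13/19
  2 → 3: 2/16
  2 → 6: 11/11
  3 → 4: 2/9
  4 → 5: 2/19
  5 → 6: 2/15
  6 → 7: 13/20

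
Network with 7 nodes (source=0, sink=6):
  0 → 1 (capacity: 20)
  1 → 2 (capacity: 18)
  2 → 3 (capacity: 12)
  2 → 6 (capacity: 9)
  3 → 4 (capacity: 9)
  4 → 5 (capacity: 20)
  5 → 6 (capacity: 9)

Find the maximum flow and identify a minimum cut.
Max flow = 18, Min cut edges: (2,6), (5,6)

Maximum flow: 18
Minimum cut: (2,6), (5,6)
Partition: S = [0, 1, 2, 3, 4, 5], T = [6]

Max-flow min-cut theorem verified: both equal 18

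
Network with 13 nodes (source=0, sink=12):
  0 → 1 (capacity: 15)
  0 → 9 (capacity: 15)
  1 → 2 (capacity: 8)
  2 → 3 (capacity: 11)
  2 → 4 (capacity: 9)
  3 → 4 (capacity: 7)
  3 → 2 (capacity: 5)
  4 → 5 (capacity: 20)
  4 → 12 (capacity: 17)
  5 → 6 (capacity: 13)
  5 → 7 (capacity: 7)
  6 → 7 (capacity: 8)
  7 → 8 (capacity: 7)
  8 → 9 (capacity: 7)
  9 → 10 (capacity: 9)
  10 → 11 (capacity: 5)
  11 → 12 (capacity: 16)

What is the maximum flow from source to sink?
Maximum flow = 13

Max flow: 13

Flow assignment:
  0 → 1: 8/15
  0 → 9: 5/15
  1 → 2: 8/8
  2 → 4: 8/9
  4 → 12: 8/17
  9 → 10: 5/9
  10 → 11: 5/5
  11 → 12: 5/16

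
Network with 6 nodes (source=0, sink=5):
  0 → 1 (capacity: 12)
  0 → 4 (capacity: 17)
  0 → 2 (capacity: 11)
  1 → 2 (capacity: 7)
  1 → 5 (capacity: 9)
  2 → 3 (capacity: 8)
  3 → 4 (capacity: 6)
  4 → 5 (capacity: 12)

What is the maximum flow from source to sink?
Maximum flow = 21

Max flow: 21

Flow assignment:
  0 → 1: 9/12
  0 → 4: 6/17
  0 → 2: 6/11
  1 → 5: 9/9
  2 → 3: 6/8
  3 → 4: 6/6
  4 → 5: 12/12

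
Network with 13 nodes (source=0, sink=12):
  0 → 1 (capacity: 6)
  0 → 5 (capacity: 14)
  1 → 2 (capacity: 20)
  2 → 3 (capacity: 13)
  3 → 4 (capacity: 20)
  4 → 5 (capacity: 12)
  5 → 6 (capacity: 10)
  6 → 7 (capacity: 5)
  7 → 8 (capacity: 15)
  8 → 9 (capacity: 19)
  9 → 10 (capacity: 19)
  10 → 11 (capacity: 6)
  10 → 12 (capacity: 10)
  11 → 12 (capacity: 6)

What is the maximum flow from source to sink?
Maximum flow = 5

Max flow: 5

Flow assignment:
  0 → 1: 5/6
  1 → 2: 5/20
  2 → 3: 5/13
  3 → 4: 5/20
  4 → 5: 5/12
  5 → 6: 5/10
  6 → 7: 5/5
  7 → 8: 5/15
  8 → 9: 5/19
  9 → 10: 5/19
  10 → 12: 5/10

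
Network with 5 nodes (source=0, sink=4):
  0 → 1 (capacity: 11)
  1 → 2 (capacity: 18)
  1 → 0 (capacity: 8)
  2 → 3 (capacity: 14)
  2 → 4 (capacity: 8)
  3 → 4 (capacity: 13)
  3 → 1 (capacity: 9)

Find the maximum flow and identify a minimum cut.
Max flow = 11, Min cut edges: (0,1)

Maximum flow: 11
Minimum cut: (0,1)
Partition: S = [0], T = [1, 2, 3, 4]

Max-flow min-cut theorem verified: both equal 11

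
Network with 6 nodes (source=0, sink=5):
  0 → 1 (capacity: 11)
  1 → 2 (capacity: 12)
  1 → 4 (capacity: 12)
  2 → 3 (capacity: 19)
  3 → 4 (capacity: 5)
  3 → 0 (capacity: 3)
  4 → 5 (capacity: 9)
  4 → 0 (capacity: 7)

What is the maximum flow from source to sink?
Maximum flow = 9

Max flow: 9

Flow assignment:
  0 → 1: 9/11
  1 → 4: 9/12
  4 → 5: 9/9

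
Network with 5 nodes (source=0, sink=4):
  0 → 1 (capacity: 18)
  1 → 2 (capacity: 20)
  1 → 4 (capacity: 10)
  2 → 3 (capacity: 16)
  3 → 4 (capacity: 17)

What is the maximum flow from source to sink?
Maximum flow = 18

Max flow: 18

Flow assignment:
  0 → 1: 18/18
  1 → 2: 8/20
  1 → 4: 10/10
  2 → 3: 8/16
  3 → 4: 8/17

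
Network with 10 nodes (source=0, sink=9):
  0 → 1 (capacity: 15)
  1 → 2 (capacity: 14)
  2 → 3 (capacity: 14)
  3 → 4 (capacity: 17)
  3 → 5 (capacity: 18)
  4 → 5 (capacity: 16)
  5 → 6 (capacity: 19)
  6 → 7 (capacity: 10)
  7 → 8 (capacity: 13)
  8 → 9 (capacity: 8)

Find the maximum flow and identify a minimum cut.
Max flow = 8, Min cut edges: (8,9)

Maximum flow: 8
Minimum cut: (8,9)
Partition: S = [0, 1, 2, 3, 4, 5, 6, 7, 8], T = [9]

Max-flow min-cut theorem verified: both equal 8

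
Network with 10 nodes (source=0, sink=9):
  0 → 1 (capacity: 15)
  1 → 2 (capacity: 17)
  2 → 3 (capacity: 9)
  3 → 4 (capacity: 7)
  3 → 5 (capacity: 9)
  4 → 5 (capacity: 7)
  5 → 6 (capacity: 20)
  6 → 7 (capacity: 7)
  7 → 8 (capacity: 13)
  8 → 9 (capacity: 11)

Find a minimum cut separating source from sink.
Min cut value = 7, edges: (6,7)

Min cut value: 7
Partition: S = [0, 1, 2, 3, 4, 5, 6], T = [7, 8, 9]
Cut edges: (6,7)

By max-flow min-cut theorem, max flow = min cut = 7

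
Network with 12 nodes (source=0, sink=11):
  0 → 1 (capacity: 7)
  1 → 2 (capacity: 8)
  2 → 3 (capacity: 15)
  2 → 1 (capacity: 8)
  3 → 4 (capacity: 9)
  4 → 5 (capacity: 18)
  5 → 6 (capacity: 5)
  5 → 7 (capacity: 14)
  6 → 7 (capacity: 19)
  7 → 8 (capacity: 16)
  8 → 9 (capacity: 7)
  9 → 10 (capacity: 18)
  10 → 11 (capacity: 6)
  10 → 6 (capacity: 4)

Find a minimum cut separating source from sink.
Min cut value = 6, edges: (10,11)

Min cut value: 6
Partition: S = [0, 1, 2, 3, 4, 5, 6, 7, 8, 9, 10], T = [11]
Cut edges: (10,11)

By max-flow min-cut theorem, max flow = min cut = 6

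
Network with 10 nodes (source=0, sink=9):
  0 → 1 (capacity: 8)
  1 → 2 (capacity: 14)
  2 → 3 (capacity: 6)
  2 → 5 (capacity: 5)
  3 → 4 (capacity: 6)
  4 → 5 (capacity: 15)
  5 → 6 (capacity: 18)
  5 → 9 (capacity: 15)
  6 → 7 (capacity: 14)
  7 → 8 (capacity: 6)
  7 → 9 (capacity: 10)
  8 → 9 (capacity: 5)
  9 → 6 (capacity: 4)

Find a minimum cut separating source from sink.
Min cut value = 8, edges: (0,1)

Min cut value: 8
Partition: S = [0], T = [1, 2, 3, 4, 5, 6, 7, 8, 9]
Cut edges: (0,1)

By max-flow min-cut theorem, max flow = min cut = 8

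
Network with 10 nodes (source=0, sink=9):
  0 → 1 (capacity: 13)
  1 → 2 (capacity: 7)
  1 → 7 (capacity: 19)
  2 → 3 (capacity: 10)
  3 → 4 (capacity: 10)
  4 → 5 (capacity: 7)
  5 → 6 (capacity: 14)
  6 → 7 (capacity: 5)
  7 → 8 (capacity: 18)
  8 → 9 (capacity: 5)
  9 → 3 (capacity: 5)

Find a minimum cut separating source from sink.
Min cut value = 5, edges: (8,9)

Min cut value: 5
Partition: S = [0, 1, 2, 3, 4, 5, 6, 7, 8], T = [9]
Cut edges: (8,9)

By max-flow min-cut theorem, max flow = min cut = 5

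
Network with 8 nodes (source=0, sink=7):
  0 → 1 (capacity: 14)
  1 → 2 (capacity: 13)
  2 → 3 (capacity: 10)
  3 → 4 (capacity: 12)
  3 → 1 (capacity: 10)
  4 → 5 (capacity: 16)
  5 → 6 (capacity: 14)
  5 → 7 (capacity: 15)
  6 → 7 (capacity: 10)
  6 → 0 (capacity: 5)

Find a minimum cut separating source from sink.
Min cut value = 10, edges: (2,3)

Min cut value: 10
Partition: S = [0, 1, 2], T = [3, 4, 5, 6, 7]
Cut edges: (2,3)

By max-flow min-cut theorem, max flow = min cut = 10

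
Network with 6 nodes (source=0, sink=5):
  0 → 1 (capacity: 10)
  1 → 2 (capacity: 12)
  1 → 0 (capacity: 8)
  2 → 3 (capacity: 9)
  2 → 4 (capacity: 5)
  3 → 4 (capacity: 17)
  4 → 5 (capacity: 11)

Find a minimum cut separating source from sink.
Min cut value = 10, edges: (0,1)

Min cut value: 10
Partition: S = [0], T = [1, 2, 3, 4, 5]
Cut edges: (0,1)

By max-flow min-cut theorem, max flow = min cut = 10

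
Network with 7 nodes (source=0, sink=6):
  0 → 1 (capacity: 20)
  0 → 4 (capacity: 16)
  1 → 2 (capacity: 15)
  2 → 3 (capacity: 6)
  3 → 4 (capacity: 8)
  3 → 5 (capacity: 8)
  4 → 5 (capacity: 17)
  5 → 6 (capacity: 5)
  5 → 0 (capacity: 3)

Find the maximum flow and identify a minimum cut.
Max flow = 5, Min cut edges: (5,6)

Maximum flow: 5
Minimum cut: (5,6)
Partition: S = [0, 1, 2, 3, 4, 5], T = [6]

Max-flow min-cut theorem verified: both equal 5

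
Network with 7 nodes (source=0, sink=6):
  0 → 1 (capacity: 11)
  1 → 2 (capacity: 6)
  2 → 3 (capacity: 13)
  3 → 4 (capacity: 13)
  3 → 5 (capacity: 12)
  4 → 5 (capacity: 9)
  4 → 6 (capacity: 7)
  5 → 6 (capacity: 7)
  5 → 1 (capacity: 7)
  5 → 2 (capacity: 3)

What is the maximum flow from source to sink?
Maximum flow = 6

Max flow: 6

Flow assignment:
  0 → 1: 6/11
  1 → 2: 6/6
  2 → 3: 6/13
  3 → 4: 6/13
  4 → 6: 6/7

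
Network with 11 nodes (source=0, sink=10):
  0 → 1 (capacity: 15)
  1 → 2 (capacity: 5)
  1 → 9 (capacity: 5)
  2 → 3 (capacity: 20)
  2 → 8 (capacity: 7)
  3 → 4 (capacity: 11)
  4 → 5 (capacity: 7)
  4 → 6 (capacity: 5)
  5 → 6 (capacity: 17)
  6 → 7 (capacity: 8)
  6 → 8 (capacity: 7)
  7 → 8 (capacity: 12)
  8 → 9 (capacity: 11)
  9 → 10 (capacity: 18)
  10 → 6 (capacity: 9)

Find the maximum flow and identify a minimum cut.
Max flow = 10, Min cut edges: (1,2), (1,9)

Maximum flow: 10
Minimum cut: (1,2), (1,9)
Partition: S = [0, 1], T = [2, 3, 4, 5, 6, 7, 8, 9, 10]

Max-flow min-cut theorem verified: both equal 10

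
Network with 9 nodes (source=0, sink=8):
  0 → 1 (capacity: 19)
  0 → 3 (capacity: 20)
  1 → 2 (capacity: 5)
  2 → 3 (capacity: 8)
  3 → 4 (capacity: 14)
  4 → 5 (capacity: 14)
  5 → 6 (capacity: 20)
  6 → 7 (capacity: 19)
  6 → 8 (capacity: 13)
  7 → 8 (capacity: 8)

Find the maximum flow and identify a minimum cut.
Max flow = 14, Min cut edges: (4,5)

Maximum flow: 14
Minimum cut: (4,5)
Partition: S = [0, 1, 2, 3, 4], T = [5, 6, 7, 8]

Max-flow min-cut theorem verified: both equal 14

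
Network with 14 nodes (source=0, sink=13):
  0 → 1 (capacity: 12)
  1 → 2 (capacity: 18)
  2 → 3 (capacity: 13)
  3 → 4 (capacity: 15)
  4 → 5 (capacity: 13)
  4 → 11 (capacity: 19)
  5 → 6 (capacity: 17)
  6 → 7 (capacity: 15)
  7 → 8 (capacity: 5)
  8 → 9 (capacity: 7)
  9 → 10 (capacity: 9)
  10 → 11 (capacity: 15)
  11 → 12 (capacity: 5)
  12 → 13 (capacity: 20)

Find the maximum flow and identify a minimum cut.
Max flow = 5, Min cut edges: (11,12)

Maximum flow: 5
Minimum cut: (11,12)
Partition: S = [0, 1, 2, 3, 4, 5, 6, 7, 8, 9, 10, 11], T = [12, 13]

Max-flow min-cut theorem verified: both equal 5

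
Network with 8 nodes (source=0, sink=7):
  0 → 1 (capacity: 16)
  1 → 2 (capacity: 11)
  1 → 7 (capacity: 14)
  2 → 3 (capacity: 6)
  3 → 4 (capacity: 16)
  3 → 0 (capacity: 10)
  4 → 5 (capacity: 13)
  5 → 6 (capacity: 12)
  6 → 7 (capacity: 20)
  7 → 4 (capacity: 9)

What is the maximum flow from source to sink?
Maximum flow = 16

Max flow: 16

Flow assignment:
  0 → 1: 16/16
  1 → 2: 2/11
  1 → 7: 14/14
  2 → 3: 2/6
  3 → 4: 2/16
  4 → 5: 2/13
  5 → 6: 2/12
  6 → 7: 2/20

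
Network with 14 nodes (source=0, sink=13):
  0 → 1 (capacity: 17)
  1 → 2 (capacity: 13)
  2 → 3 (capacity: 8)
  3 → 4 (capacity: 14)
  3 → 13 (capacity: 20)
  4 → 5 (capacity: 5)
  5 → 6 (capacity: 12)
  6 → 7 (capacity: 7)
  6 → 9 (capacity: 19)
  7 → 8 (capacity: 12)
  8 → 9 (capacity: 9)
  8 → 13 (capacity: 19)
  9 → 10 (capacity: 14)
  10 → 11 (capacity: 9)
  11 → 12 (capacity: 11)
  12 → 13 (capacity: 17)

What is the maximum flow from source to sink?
Maximum flow = 8

Max flow: 8

Flow assignment:
  0 → 1: 8/17
  1 → 2: 8/13
  2 → 3: 8/8
  3 → 13: 8/20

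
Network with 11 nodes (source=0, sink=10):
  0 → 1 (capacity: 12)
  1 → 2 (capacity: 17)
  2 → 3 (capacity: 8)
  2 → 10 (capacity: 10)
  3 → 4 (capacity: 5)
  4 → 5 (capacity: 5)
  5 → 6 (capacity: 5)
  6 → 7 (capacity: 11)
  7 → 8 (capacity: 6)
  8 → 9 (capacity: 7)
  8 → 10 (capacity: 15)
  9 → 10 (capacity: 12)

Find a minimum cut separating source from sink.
Min cut value = 12, edges: (0,1)

Min cut value: 12
Partition: S = [0], T = [1, 2, 3, 4, 5, 6, 7, 8, 9, 10]
Cut edges: (0,1)

By max-flow min-cut theorem, max flow = min cut = 12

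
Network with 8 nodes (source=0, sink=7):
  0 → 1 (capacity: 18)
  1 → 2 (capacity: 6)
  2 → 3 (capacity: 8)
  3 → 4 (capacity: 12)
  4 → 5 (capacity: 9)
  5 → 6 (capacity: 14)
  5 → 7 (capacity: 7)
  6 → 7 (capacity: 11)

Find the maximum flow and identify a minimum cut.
Max flow = 6, Min cut edges: (1,2)

Maximum flow: 6
Minimum cut: (1,2)
Partition: S = [0, 1], T = [2, 3, 4, 5, 6, 7]

Max-flow min-cut theorem verified: both equal 6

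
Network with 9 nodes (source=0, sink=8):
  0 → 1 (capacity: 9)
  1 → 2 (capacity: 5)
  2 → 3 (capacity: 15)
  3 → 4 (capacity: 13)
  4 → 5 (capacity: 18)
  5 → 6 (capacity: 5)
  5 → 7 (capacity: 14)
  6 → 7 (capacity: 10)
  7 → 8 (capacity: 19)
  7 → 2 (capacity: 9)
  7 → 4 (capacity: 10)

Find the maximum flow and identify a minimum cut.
Max flow = 5, Min cut edges: (1,2)

Maximum flow: 5
Minimum cut: (1,2)
Partition: S = [0, 1], T = [2, 3, 4, 5, 6, 7, 8]

Max-flow min-cut theorem verified: both equal 5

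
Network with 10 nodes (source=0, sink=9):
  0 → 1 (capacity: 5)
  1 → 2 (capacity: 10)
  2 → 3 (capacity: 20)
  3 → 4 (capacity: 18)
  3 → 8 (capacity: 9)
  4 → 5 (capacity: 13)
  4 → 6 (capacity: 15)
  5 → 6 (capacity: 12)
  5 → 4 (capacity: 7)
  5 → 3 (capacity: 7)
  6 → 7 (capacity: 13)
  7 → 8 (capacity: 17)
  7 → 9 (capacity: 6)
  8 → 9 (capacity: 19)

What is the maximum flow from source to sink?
Maximum flow = 5

Max flow: 5

Flow assignment:
  0 → 1: 5/5
  1 → 2: 5/10
  2 → 3: 5/20
  3 → 8: 5/9
  8 → 9: 5/19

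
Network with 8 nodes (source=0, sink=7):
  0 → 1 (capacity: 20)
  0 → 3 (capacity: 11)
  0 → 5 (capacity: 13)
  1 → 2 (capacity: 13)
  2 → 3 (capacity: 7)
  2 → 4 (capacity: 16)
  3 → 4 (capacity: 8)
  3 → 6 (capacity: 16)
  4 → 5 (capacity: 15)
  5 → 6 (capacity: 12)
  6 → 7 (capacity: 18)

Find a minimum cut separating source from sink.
Min cut value = 18, edges: (6,7)

Min cut value: 18
Partition: S = [0, 1, 2, 3, 4, 5, 6], T = [7]
Cut edges: (6,7)

By max-flow min-cut theorem, max flow = min cut = 18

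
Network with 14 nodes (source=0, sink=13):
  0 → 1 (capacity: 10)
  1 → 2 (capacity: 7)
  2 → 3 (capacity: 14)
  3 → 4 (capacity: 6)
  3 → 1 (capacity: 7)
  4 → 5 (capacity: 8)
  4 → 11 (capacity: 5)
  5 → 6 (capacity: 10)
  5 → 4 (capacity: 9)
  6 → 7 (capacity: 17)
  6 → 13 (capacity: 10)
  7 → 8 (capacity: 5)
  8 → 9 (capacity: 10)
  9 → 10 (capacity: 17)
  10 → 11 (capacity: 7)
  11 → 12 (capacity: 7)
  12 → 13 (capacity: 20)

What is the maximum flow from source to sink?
Maximum flow = 6

Max flow: 6

Flow assignment:
  0 → 1: 6/10
  1 → 2: 7/7
  2 → 3: 7/14
  3 → 4: 6/6
  3 → 1: 1/7
  4 → 5: 6/8
  5 → 6: 6/10
  6 → 13: 6/10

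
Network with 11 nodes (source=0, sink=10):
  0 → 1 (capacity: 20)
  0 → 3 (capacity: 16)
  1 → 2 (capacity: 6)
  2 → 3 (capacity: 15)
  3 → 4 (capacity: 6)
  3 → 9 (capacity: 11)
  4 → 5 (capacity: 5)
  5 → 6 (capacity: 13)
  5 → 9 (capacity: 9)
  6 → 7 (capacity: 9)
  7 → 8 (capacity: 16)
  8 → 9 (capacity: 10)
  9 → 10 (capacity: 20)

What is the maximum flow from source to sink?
Maximum flow = 16

Max flow: 16

Flow assignment:
  0 → 1: 6/20
  0 → 3: 10/16
  1 → 2: 6/6
  2 → 3: 6/15
  3 → 4: 5/6
  3 → 9: 11/11
  4 → 5: 5/5
  5 → 9: 5/9
  9 → 10: 16/20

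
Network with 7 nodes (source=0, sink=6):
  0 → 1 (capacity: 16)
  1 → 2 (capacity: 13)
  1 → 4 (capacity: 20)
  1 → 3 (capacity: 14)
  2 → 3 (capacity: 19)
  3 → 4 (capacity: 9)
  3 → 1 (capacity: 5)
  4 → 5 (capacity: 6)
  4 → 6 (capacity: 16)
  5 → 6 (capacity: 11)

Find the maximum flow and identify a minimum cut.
Max flow = 16, Min cut edges: (0,1)

Maximum flow: 16
Minimum cut: (0,1)
Partition: S = [0], T = [1, 2, 3, 4, 5, 6]

Max-flow min-cut theorem verified: both equal 16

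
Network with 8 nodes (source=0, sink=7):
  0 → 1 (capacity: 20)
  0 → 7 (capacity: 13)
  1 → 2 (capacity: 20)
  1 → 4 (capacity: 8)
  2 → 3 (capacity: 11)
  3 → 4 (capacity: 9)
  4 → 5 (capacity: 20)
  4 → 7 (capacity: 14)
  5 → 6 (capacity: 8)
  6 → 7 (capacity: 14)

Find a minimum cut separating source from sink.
Min cut value = 30, edges: (0,7), (1,4), (3,4)

Min cut value: 30
Partition: S = [0, 1, 2, 3], T = [4, 5, 6, 7]
Cut edges: (0,7), (1,4), (3,4)

By max-flow min-cut theorem, max flow = min cut = 30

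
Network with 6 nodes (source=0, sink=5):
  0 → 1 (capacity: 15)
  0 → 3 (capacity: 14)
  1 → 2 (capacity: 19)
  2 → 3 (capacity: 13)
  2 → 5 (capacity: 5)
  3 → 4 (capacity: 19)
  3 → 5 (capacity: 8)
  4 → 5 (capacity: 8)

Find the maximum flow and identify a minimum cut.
Max flow = 21, Min cut edges: (2,5), (3,5), (4,5)

Maximum flow: 21
Minimum cut: (2,5), (3,5), (4,5)
Partition: S = [0, 1, 2, 3, 4], T = [5]

Max-flow min-cut theorem verified: both equal 21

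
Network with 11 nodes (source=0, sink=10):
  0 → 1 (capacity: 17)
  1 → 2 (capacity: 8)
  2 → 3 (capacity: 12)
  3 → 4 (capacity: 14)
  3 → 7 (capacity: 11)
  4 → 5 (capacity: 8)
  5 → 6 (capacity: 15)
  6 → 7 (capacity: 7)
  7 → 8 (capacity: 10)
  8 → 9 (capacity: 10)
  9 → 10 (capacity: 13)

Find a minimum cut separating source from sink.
Min cut value = 8, edges: (1,2)

Min cut value: 8
Partition: S = [0, 1], T = [2, 3, 4, 5, 6, 7, 8, 9, 10]
Cut edges: (1,2)

By max-flow min-cut theorem, max flow = min cut = 8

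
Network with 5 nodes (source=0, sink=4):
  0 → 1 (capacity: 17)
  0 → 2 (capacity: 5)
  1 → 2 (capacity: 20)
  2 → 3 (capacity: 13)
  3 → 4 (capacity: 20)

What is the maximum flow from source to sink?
Maximum flow = 13

Max flow: 13

Flow assignment:
  0 → 1: 13/17
  1 → 2: 13/20
  2 → 3: 13/13
  3 → 4: 13/20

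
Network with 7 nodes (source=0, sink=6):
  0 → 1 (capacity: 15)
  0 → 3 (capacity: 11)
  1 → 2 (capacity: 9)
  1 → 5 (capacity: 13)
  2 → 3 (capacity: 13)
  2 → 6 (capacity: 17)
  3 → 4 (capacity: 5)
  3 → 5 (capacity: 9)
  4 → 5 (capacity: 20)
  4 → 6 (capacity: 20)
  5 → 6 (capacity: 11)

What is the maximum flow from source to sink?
Maximum flow = 25

Max flow: 25

Flow assignment:
  0 → 1: 15/15
  0 → 3: 10/11
  1 → 2: 9/9
  1 → 5: 6/13
  2 → 6: 9/17
  3 → 4: 5/5
  3 → 5: 5/9
  4 → 6: 5/20
  5 → 6: 11/11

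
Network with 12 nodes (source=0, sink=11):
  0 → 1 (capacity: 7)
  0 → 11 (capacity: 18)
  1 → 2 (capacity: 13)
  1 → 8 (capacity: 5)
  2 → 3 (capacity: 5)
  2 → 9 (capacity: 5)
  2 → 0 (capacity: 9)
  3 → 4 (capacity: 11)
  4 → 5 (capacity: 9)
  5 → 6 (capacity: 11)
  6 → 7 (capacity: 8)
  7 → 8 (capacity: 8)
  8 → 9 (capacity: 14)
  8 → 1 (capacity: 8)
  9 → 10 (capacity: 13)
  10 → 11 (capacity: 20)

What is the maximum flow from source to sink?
Maximum flow = 25

Max flow: 25

Flow assignment:
  0 → 1: 7/7
  0 → 11: 18/18
  1 → 2: 5/13
  1 → 8: 2/5
  2 → 9: 5/5
  8 → 9: 2/14
  9 → 10: 7/13
  10 → 11: 7/20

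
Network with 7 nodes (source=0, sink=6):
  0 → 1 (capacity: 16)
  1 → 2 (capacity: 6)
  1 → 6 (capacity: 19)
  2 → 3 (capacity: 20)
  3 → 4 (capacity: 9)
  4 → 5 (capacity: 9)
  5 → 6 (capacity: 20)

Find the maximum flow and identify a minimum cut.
Max flow = 16, Min cut edges: (0,1)

Maximum flow: 16
Minimum cut: (0,1)
Partition: S = [0], T = [1, 2, 3, 4, 5, 6]

Max-flow min-cut theorem verified: both equal 16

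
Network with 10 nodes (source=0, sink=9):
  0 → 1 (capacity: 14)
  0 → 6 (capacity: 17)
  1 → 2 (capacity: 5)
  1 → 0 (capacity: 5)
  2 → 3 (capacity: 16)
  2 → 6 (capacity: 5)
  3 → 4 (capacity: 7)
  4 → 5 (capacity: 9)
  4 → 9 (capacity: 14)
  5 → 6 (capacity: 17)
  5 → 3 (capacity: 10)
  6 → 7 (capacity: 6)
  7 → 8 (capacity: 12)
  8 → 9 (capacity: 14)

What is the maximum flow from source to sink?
Maximum flow = 11

Max flow: 11

Flow assignment:
  0 → 1: 5/14
  0 → 6: 6/17
  1 → 2: 5/5
  2 → 3: 5/16
  3 → 4: 5/7
  4 → 9: 5/14
  6 → 7: 6/6
  7 → 8: 6/12
  8 → 9: 6/14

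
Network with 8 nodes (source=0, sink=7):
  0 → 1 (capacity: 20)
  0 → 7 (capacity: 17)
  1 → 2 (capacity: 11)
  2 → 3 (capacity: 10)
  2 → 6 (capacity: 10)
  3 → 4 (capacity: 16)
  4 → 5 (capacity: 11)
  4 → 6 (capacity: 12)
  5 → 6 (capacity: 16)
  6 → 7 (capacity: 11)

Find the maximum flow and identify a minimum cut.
Max flow = 28, Min cut edges: (0,7), (6,7)

Maximum flow: 28
Minimum cut: (0,7), (6,7)
Partition: S = [0, 1, 2, 3, 4, 5, 6], T = [7]

Max-flow min-cut theorem verified: both equal 28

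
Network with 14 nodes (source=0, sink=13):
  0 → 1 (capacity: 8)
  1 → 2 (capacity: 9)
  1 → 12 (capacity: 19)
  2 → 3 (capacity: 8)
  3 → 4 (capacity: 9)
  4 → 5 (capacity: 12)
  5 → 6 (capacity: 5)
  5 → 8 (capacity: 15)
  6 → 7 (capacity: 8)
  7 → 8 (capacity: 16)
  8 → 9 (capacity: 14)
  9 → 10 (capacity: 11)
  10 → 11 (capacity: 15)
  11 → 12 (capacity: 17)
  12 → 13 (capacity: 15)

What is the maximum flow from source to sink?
Maximum flow = 8

Max flow: 8

Flow assignment:
  0 → 1: 8/8
  1 → 12: 8/19
  12 → 13: 8/15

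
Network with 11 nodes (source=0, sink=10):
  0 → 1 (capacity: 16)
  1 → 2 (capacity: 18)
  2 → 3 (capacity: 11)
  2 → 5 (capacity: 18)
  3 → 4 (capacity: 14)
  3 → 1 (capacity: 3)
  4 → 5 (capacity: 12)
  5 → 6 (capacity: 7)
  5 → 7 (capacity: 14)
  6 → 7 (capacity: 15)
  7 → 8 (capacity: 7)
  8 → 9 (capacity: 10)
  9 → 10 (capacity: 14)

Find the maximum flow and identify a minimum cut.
Max flow = 7, Min cut edges: (7,8)

Maximum flow: 7
Minimum cut: (7,8)
Partition: S = [0, 1, 2, 3, 4, 5, 6, 7], T = [8, 9, 10]

Max-flow min-cut theorem verified: both equal 7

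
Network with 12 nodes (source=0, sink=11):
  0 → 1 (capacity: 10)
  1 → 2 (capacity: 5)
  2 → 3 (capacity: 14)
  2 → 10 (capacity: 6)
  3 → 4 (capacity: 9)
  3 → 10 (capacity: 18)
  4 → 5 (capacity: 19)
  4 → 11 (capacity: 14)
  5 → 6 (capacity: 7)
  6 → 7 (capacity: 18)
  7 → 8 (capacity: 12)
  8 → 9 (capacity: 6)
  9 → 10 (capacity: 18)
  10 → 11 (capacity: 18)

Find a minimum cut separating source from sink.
Min cut value = 5, edges: (1,2)

Min cut value: 5
Partition: S = [0, 1], T = [2, 3, 4, 5, 6, 7, 8, 9, 10, 11]
Cut edges: (1,2)

By max-flow min-cut theorem, max flow = min cut = 5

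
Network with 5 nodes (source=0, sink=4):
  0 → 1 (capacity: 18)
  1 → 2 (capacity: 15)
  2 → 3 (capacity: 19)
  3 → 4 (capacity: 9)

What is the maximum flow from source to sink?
Maximum flow = 9

Max flow: 9

Flow assignment:
  0 → 1: 9/18
  1 → 2: 9/15
  2 → 3: 9/19
  3 → 4: 9/9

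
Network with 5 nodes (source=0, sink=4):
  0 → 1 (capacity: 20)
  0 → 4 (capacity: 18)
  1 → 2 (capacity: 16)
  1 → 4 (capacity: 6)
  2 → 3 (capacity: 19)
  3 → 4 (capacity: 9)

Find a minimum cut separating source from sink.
Min cut value = 33, edges: (0,4), (1,4), (3,4)

Min cut value: 33
Partition: S = [0, 1, 2, 3], T = [4]
Cut edges: (0,4), (1,4), (3,4)

By max-flow min-cut theorem, max flow = min cut = 33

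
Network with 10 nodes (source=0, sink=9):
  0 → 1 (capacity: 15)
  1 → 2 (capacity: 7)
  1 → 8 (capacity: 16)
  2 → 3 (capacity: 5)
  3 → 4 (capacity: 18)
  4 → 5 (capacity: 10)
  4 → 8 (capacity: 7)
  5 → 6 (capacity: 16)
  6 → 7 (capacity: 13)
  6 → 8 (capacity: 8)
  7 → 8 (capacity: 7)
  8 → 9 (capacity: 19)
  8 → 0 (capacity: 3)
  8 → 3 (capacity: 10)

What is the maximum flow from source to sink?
Maximum flow = 15

Max flow: 15

Flow assignment:
  0 → 1: 15/15
  1 → 8: 15/16
  8 → 9: 15/19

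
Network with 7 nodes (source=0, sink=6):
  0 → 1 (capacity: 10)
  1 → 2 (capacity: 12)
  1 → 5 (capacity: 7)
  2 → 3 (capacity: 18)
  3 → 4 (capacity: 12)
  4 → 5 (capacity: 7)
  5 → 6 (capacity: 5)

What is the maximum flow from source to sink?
Maximum flow = 5

Max flow: 5

Flow assignment:
  0 → 1: 5/10
  1 → 2: 3/12
  1 → 5: 2/7
  2 → 3: 3/18
  3 → 4: 3/12
  4 → 5: 3/7
  5 → 6: 5/5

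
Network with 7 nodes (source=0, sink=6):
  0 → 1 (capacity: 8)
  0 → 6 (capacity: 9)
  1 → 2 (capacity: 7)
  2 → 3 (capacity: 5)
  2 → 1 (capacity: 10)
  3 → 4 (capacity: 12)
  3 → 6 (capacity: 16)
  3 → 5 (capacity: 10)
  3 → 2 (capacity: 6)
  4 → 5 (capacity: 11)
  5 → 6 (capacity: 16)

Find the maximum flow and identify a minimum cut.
Max flow = 14, Min cut edges: (0,6), (2,3)

Maximum flow: 14
Minimum cut: (0,6), (2,3)
Partition: S = [0, 1, 2], T = [3, 4, 5, 6]

Max-flow min-cut theorem verified: both equal 14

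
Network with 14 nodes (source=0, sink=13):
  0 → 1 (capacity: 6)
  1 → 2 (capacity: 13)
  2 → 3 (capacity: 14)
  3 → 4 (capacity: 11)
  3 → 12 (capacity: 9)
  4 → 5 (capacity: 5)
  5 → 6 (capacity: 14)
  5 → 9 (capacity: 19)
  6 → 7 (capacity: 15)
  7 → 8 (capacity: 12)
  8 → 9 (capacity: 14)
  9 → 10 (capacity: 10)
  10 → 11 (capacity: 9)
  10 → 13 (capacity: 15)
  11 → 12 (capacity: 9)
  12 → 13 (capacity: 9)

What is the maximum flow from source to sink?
Maximum flow = 6

Max flow: 6

Flow assignment:
  0 → 1: 6/6
  1 → 2: 6/13
  2 → 3: 6/14
  3 → 12: 6/9
  12 → 13: 6/9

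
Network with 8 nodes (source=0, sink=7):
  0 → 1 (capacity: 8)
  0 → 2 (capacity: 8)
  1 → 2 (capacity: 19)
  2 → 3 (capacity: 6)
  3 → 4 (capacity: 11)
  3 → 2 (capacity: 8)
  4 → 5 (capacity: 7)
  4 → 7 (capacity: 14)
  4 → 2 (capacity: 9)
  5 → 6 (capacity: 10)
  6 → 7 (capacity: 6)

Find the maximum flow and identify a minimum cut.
Max flow = 6, Min cut edges: (2,3)

Maximum flow: 6
Minimum cut: (2,3)
Partition: S = [0, 1, 2], T = [3, 4, 5, 6, 7]

Max-flow min-cut theorem verified: both equal 6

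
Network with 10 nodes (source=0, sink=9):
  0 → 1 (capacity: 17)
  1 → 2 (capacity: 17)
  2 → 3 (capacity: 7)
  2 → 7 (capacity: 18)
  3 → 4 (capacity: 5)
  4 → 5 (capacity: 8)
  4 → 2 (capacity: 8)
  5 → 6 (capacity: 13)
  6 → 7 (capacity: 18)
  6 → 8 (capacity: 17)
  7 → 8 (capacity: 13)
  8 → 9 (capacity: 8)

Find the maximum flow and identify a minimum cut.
Max flow = 8, Min cut edges: (8,9)

Maximum flow: 8
Minimum cut: (8,9)
Partition: S = [0, 1, 2, 3, 4, 5, 6, 7, 8], T = [9]

Max-flow min-cut theorem verified: both equal 8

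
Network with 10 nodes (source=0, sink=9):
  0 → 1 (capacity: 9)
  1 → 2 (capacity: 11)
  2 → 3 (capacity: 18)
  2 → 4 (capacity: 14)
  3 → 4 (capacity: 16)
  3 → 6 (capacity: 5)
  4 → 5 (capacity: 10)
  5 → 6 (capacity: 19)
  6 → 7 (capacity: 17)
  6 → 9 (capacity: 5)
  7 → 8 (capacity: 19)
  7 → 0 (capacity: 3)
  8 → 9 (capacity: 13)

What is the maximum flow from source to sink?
Maximum flow = 9

Max flow: 9

Flow assignment:
  0 → 1: 9/9
  1 → 2: 9/11
  2 → 3: 5/18
  2 → 4: 4/14
  3 → 6: 5/5
  4 → 5: 4/10
  5 → 6: 4/19
  6 → 7: 4/17
  6 → 9: 5/5
  7 → 8: 4/19
  8 → 9: 4/13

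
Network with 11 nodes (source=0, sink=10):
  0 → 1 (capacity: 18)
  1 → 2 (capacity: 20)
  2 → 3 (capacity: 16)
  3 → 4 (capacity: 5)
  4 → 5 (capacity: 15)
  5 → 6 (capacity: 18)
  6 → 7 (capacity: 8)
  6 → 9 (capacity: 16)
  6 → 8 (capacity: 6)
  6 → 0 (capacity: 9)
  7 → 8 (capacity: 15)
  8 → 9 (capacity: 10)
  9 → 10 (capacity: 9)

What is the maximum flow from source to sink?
Maximum flow = 5

Max flow: 5

Flow assignment:
  0 → 1: 5/18
  1 → 2: 5/20
  2 → 3: 5/16
  3 → 4: 5/5
  4 → 5: 5/15
  5 → 6: 5/18
  6 → 9: 5/16
  9 → 10: 5/9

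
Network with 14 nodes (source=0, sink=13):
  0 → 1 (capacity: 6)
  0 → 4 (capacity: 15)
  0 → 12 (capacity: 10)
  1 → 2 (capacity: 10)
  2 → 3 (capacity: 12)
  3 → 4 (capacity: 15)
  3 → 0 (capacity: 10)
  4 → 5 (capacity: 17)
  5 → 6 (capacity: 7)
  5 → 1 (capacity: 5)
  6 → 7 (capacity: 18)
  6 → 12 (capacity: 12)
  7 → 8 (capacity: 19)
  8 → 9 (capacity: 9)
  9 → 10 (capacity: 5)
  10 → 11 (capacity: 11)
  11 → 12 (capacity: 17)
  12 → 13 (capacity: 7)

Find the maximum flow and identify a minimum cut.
Max flow = 7, Min cut edges: (12,13)

Maximum flow: 7
Minimum cut: (12,13)
Partition: S = [0, 1, 2, 3, 4, 5, 6, 7, 8, 9, 10, 11, 12], T = [13]

Max-flow min-cut theorem verified: both equal 7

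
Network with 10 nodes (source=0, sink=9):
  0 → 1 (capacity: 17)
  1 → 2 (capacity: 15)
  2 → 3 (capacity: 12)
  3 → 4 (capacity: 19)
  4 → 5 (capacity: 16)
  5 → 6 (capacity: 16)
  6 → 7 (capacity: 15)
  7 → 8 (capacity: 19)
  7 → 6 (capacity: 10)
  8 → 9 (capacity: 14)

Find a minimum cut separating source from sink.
Min cut value = 12, edges: (2,3)

Min cut value: 12
Partition: S = [0, 1, 2], T = [3, 4, 5, 6, 7, 8, 9]
Cut edges: (2,3)

By max-flow min-cut theorem, max flow = min cut = 12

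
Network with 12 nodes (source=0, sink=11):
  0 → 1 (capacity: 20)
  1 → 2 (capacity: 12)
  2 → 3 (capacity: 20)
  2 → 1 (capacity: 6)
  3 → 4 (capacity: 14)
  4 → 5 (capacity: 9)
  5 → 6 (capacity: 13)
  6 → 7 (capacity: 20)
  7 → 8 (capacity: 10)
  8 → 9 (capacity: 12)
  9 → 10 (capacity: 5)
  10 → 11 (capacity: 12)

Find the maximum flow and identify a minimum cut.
Max flow = 5, Min cut edges: (9,10)

Maximum flow: 5
Minimum cut: (9,10)
Partition: S = [0, 1, 2, 3, 4, 5, 6, 7, 8, 9], T = [10, 11]

Max-flow min-cut theorem verified: both equal 5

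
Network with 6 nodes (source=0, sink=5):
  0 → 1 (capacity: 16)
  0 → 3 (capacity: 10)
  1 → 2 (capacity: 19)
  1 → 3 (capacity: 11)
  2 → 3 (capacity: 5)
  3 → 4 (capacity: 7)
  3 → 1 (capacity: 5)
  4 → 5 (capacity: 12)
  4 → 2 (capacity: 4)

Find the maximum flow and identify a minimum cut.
Max flow = 7, Min cut edges: (3,4)

Maximum flow: 7
Minimum cut: (3,4)
Partition: S = [0, 1, 2, 3], T = [4, 5]

Max-flow min-cut theorem verified: both equal 7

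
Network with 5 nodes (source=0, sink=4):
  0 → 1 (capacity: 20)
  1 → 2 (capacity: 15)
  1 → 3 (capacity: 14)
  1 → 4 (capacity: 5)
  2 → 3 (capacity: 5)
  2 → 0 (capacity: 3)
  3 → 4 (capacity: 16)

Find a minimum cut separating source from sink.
Min cut value = 20, edges: (0,1)

Min cut value: 20
Partition: S = [0], T = [1, 2, 3, 4]
Cut edges: (0,1)

By max-flow min-cut theorem, max flow = min cut = 20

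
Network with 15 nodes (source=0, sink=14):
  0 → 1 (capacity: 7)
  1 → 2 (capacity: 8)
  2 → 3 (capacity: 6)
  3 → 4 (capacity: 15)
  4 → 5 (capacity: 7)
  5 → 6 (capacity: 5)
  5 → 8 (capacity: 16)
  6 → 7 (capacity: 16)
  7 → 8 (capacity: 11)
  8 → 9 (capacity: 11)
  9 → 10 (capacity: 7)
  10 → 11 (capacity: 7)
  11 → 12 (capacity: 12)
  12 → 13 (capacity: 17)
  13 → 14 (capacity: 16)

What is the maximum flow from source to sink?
Maximum flow = 6

Max flow: 6

Flow assignment:
  0 → 1: 6/7
  1 → 2: 6/8
  2 → 3: 6/6
  3 → 4: 6/15
  4 → 5: 6/7
  5 → 8: 6/16
  8 → 9: 6/11
  9 → 10: 6/7
  10 → 11: 6/7
  11 → 12: 6/12
  12 → 13: 6/17
  13 → 14: 6/16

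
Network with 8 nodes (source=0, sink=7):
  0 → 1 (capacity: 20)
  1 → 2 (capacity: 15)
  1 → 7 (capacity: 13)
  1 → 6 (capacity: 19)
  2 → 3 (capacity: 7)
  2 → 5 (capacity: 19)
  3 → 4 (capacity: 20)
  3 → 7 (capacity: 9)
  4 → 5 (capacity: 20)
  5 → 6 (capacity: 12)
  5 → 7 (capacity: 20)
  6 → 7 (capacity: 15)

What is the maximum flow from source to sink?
Maximum flow = 20

Max flow: 20

Flow assignment:
  0 → 1: 20/20
  1 → 7: 13/13
  1 → 6: 7/19
  6 → 7: 7/15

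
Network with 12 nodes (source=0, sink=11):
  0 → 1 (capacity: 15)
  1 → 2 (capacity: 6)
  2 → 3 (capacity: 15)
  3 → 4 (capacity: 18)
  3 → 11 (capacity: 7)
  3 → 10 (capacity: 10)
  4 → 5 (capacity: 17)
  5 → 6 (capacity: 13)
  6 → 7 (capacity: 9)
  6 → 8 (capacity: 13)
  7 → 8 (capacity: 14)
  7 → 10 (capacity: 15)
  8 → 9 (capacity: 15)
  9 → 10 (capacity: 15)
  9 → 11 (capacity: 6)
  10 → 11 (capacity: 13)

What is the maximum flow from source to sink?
Maximum flow = 6

Max flow: 6

Flow assignment:
  0 → 1: 6/15
  1 → 2: 6/6
  2 → 3: 6/15
  3 → 11: 6/7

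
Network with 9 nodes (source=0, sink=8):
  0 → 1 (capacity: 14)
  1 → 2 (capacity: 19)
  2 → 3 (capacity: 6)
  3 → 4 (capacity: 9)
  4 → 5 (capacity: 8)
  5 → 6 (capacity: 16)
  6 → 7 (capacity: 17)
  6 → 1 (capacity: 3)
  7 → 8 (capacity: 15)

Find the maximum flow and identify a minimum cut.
Max flow = 6, Min cut edges: (2,3)

Maximum flow: 6
Minimum cut: (2,3)
Partition: S = [0, 1, 2], T = [3, 4, 5, 6, 7, 8]

Max-flow min-cut theorem verified: both equal 6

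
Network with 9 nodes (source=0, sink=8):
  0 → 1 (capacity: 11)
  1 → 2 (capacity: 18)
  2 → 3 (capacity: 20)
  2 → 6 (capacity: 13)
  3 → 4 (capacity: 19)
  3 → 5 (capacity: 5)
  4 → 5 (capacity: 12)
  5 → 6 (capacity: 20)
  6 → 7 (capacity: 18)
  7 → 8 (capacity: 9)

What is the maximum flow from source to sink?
Maximum flow = 9

Max flow: 9

Flow assignment:
  0 → 1: 9/11
  1 → 2: 9/18
  2 → 6: 9/13
  6 → 7: 9/18
  7 → 8: 9/9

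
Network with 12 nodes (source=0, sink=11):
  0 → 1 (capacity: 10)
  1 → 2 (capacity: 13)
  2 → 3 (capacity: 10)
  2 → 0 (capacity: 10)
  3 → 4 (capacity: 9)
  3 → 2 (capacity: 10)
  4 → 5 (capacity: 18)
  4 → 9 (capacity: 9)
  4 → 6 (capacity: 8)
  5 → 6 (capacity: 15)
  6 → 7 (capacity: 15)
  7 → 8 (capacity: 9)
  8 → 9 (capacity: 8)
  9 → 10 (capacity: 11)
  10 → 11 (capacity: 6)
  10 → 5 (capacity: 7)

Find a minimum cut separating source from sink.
Min cut value = 6, edges: (10,11)

Min cut value: 6
Partition: S = [0, 1, 2, 3, 4, 5, 6, 7, 8, 9, 10], T = [11]
Cut edges: (10,11)

By max-flow min-cut theorem, max flow = min cut = 6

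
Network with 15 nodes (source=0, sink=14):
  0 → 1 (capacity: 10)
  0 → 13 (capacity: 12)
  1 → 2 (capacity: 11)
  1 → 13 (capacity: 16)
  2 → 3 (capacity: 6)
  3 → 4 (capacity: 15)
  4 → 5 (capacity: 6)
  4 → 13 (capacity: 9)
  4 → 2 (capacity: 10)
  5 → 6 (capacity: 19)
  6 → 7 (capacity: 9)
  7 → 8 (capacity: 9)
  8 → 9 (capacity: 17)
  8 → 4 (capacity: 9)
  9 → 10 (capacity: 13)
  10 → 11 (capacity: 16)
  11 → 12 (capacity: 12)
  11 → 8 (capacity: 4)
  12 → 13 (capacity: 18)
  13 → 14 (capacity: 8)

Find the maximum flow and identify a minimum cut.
Max flow = 8, Min cut edges: (13,14)

Maximum flow: 8
Minimum cut: (13,14)
Partition: S = [0, 1, 2, 3, 4, 5, 6, 7, 8, 9, 10, 11, 12, 13], T = [14]

Max-flow min-cut theorem verified: both equal 8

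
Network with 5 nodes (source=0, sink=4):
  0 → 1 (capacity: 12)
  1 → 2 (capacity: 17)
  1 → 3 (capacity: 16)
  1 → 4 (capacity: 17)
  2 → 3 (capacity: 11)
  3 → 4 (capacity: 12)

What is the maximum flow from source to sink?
Maximum flow = 12

Max flow: 12

Flow assignment:
  0 → 1: 12/12
  1 → 4: 12/17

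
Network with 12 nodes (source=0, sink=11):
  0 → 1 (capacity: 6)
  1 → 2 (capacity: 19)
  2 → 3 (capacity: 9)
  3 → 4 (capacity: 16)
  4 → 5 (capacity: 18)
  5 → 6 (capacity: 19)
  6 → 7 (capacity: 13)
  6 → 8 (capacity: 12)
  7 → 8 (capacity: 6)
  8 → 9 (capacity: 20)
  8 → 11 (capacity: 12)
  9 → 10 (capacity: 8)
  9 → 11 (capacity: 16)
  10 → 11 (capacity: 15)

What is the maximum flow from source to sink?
Maximum flow = 6

Max flow: 6

Flow assignment:
  0 → 1: 6/6
  1 → 2: 6/19
  2 → 3: 6/9
  3 → 4: 6/16
  4 → 5: 6/18
  5 → 6: 6/19
  6 → 8: 6/12
  8 → 11: 6/12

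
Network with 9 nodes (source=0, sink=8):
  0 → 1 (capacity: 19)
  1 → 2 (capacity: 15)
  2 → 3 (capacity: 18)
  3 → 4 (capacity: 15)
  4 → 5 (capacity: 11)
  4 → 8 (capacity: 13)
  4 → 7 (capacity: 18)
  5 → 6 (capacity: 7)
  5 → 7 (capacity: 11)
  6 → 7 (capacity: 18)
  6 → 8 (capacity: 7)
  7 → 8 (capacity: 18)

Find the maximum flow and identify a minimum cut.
Max flow = 15, Min cut edges: (3,4)

Maximum flow: 15
Minimum cut: (3,4)
Partition: S = [0, 1, 2, 3], T = [4, 5, 6, 7, 8]

Max-flow min-cut theorem verified: both equal 15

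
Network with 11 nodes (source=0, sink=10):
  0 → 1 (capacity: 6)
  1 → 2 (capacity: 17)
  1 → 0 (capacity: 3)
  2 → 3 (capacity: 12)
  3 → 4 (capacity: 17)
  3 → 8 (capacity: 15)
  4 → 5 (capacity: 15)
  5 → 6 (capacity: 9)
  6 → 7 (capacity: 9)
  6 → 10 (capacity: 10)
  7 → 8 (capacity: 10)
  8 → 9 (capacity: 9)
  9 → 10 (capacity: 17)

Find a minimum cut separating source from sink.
Min cut value = 6, edges: (0,1)

Min cut value: 6
Partition: S = [0], T = [1, 2, 3, 4, 5, 6, 7, 8, 9, 10]
Cut edges: (0,1)

By max-flow min-cut theorem, max flow = min cut = 6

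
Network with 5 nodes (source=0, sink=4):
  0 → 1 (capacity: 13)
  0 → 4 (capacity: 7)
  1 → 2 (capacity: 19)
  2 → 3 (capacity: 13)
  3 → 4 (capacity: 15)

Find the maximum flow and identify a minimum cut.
Max flow = 20, Min cut edges: (0,4), (2,3)

Maximum flow: 20
Minimum cut: (0,4), (2,3)
Partition: S = [0, 1, 2], T = [3, 4]

Max-flow min-cut theorem verified: both equal 20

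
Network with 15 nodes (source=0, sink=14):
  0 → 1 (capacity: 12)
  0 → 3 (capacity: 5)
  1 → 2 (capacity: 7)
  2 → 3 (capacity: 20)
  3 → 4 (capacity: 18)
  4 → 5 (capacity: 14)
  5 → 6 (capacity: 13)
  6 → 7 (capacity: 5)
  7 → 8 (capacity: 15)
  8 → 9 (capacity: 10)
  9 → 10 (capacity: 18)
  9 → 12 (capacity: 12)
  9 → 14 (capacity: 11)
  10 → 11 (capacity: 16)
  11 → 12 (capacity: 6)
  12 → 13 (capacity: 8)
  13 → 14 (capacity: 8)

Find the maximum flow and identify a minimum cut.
Max flow = 5, Min cut edges: (6,7)

Maximum flow: 5
Minimum cut: (6,7)
Partition: S = [0, 1, 2, 3, 4, 5, 6], T = [7, 8, 9, 10, 11, 12, 13, 14]

Max-flow min-cut theorem verified: both equal 5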